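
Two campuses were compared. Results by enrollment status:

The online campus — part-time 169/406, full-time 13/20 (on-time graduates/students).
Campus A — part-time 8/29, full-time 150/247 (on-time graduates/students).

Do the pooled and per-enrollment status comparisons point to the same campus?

No

Part-time: the online campus 169/406 = 41.6%, Campus A 8/29 = 27.6% → the online campus
Full-time: the online campus 13/20 = 65.0%, Campus A 150/247 = 60.7% → the online campus
Overall: the online campus 182/426 = 42.7%, Campus A 158/276 = 57.2% → Campus A
The online campus wins each enrollment group but Campus A wins overall — the comparison reverses. The online campus's students skew toward part-time, which has a lower base rate.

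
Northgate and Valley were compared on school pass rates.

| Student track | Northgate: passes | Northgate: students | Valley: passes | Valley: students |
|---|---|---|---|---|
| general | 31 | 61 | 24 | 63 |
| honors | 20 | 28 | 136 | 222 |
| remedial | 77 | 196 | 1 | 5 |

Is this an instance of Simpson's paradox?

General: Northgate 31/61 = 50.8%, Valley 24/63 = 38.1% → Northgate
Honors: Northgate 20/28 = 71.4%, Valley 136/222 = 61.3% → Northgate
Remedial: Northgate 77/196 = 39.3%, Valley 1/5 = 20.0% → Northgate
Overall: Northgate 128/285 = 44.9%, Valley 161/290 = 55.5% → Valley
Northgate wins each student group but Valley wins overall — the comparison reverses. Northgate's students skew toward remedial, which has a lower base rate.

Yes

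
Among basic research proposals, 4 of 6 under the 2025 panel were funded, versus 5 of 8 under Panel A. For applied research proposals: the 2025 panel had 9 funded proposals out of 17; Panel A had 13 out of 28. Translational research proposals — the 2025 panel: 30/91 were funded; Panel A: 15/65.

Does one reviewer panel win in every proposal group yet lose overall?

Basic research: the 2025 panel 4/6 = 66.7%, Panel A 5/8 = 62.5% → the 2025 panel
Applied research: the 2025 panel 9/17 = 52.9%, Panel A 13/28 = 46.4% → the 2025 panel
Translational research: the 2025 panel 30/91 = 33.0%, Panel A 15/65 = 23.1% → the 2025 panel
Overall: the 2025 panel 43/114 = 37.7%, Panel A 33/101 = 32.7% → the 2025 panel
The 2025 panel wins overall and in every proposal group — no reversal.

No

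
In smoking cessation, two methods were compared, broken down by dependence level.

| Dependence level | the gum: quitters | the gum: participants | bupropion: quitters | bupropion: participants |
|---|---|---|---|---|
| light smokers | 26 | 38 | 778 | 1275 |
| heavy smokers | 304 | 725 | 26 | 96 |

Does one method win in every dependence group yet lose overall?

Yes

Light smokers: the gum 26/38 = 68.4%, bupropion 778/1275 = 61.0% → the gum
Heavy smokers: the gum 304/725 = 41.9%, bupropion 26/96 = 27.1% → the gum
Overall: the gum 330/763 = 43.3%, bupropion 804/1371 = 58.6% → bupropion
The gum wins each dependence group but bupropion wins overall — the comparison reverses. The gum's participants skew toward heavy smokers, which has a lower base rate.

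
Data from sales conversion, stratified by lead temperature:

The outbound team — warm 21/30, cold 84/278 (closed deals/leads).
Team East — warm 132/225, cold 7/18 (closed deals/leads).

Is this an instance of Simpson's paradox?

Warm: the outbound team 21/30 = 70.0%, Team East 132/225 = 58.7% → the outbound team
Cold: the outbound team 84/278 = 30.2%, Team East 7/18 = 38.9% → Team East
Overall: the outbound team 105/308 = 34.1%, Team East 139/243 = 57.2% → Team East
Neither sweeps: the outbound team wins 1 of 2 groups, Team East wins 1. Team East wins overall but not every group — no Simpson reversal.

No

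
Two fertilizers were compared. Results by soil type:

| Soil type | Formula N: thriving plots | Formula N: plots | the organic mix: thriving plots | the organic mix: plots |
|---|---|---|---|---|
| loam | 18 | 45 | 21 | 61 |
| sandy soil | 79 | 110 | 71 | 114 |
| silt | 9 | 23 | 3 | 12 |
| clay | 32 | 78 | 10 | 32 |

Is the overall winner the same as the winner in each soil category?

Yes

Loam: Formula N 18/45 = 40.0%, the organic mix 21/61 = 34.4% → Formula N
Sandy soil: Formula N 79/110 = 71.8%, the organic mix 71/114 = 62.3% → Formula N
Silt: Formula N 9/23 = 39.1%, the organic mix 3/12 = 25.0% → Formula N
Clay: Formula N 32/78 = 41.0%, the organic mix 10/32 = 31.2% → Formula N
Overall: Formula N 138/256 = 53.9%, the organic mix 105/219 = 47.9% → Formula N
Formula N wins overall and in every soil group — no reversal.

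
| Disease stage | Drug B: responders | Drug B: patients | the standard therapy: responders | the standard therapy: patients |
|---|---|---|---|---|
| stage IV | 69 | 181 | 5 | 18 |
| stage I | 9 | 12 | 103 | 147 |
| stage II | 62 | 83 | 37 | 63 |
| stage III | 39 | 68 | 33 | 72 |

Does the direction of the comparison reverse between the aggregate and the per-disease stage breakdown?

Stage IV: Drug B 69/181 = 38.1%, the standard therapy 5/18 = 27.8% → Drug B
Stage I: Drug B 9/12 = 75.0%, the standard therapy 103/147 = 70.1% → Drug B
Stage II: Drug B 62/83 = 74.7%, the standard therapy 37/63 = 58.7% → Drug B
Stage III: Drug B 39/68 = 57.4%, the standard therapy 33/72 = 45.8% → Drug B
Overall: Drug B 179/344 = 52.0%, the standard therapy 178/300 = 59.3% → the standard therapy
Drug B wins each disease group but the standard therapy wins overall — the comparison reverses. Drug B's patients skew toward stage IV, which has a lower base rate.

Yes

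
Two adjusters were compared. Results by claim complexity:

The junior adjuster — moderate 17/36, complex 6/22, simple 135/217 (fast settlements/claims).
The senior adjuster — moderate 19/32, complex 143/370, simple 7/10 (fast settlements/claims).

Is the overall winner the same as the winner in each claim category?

Moderate: the junior adjuster 17/36 = 47.2%, the senior adjuster 19/32 = 59.4% → the senior adjuster
Complex: the junior adjuster 6/22 = 27.3%, the senior adjuster 143/370 = 38.6% → the senior adjuster
Simple: the junior adjuster 135/217 = 62.2%, the senior adjuster 7/10 = 70.0% → the senior adjuster
Overall: the junior adjuster 158/275 = 57.5%, the senior adjuster 169/412 = 41.0% → the junior adjuster
The senior adjuster wins each claim group but the junior adjuster wins overall — the comparison reverses. The senior adjuster's claims skew toward complex, which has a lower base rate.

No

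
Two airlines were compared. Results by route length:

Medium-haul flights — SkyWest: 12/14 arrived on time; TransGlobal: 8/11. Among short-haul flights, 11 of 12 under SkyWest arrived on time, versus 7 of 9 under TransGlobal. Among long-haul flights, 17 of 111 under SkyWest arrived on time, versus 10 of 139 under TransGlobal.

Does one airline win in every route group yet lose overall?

No

Medium-haul: SkyWest 12/14 = 85.7%, TransGlobal 8/11 = 72.7% → SkyWest
Short-haul: SkyWest 11/12 = 91.7%, TransGlobal 7/9 = 77.8% → SkyWest
Long-haul: SkyWest 17/111 = 15.3%, TransGlobal 10/139 = 7.2% → SkyWest
Overall: SkyWest 40/137 = 29.2%, TransGlobal 25/159 = 15.7% → SkyWest
SkyWest wins overall and in every route group — no reversal.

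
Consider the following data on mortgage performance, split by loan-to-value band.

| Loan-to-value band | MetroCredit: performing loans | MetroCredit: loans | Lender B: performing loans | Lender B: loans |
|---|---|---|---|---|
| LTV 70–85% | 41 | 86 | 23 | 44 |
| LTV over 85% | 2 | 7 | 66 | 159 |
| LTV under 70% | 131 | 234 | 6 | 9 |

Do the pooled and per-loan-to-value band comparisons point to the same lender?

No

LTV 70–85%: MetroCredit 41/86 = 47.7%, Lender B 23/44 = 52.3% → Lender B
LTV over 85%: MetroCredit 2/7 = 28.6%, Lender B 66/159 = 41.5% → Lender B
LTV under 70%: MetroCredit 131/234 = 56.0%, Lender B 6/9 = 66.7% → Lender B
Overall: MetroCredit 174/327 = 53.2%, Lender B 95/212 = 44.8% → MetroCredit
Lender B wins each loan-to-value group but MetroCredit wins overall — the comparison reverses. Lender B's loans skew toward LTV over 85%, which has a lower base rate.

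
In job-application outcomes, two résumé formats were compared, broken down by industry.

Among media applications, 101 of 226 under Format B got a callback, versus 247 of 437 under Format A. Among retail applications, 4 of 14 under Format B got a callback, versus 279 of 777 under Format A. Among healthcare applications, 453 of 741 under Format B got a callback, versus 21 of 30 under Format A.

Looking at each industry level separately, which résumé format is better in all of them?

Media: Format B 101/226 = 44.7%, Format A 247/437 = 56.5% → Format A
Retail: Format B 4/14 = 28.6%, Format A 279/777 = 35.9% → Format A
Healthcare: Format B 453/741 = 61.1%, Format A 21/30 = 70.0% → Format A
Format A has the higher rate in all 3 groups.

Format A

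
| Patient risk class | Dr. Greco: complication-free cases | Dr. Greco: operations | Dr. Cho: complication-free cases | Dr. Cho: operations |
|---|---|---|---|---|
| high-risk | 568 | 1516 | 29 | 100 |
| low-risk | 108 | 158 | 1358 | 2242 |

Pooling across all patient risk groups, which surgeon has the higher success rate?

Dr. Cho

High-risk: Dr. Greco 568/1516 = 37.5%, Dr. Cho 29/100 = 29.0% → Dr. Greco
Low-risk: Dr. Greco 108/158 = 68.4%, Dr. Cho 1358/2242 = 60.6% → Dr. Greco
Overall: Dr. Greco 676/1674 = 40.4%, Dr. Cho 1387/2342 = 59.2% → Dr. Cho
(Dr. Greco wins every patient risk group but Dr. Cho wins overall — Dr. Greco's operations skew toward the low-rate high-risk group.)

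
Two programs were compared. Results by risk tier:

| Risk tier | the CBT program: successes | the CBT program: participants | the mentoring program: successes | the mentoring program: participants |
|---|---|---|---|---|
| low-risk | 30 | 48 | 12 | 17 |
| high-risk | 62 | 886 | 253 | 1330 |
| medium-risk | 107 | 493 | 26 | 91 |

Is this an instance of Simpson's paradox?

No

Low-risk: the CBT program 30/48 = 62.5%, the mentoring program 12/17 = 70.6% → the mentoring program
High-risk: the CBT program 62/886 = 7.0%, the mentoring program 253/1330 = 19.0% → the mentoring program
Medium-risk: the CBT program 107/493 = 21.7%, the mentoring program 26/91 = 28.6% → the mentoring program
Overall: the CBT program 199/1427 = 13.9%, the mentoring program 291/1438 = 20.2% → the mentoring program
The mentoring program wins overall and in every risk group — no reversal.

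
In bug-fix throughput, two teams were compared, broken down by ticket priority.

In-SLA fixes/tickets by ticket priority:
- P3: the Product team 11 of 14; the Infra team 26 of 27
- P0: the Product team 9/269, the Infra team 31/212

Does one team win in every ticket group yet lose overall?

No

P3: the Product team 11/14 = 78.6%, the Infra team 26/27 = 96.3% → the Infra team
P0: the Product team 9/269 = 3.3%, the Infra team 31/212 = 14.6% → the Infra team
Overall: the Product team 20/283 = 7.1%, the Infra team 57/239 = 23.8% → the Infra team
The Infra team wins overall and in every ticket group — no reversal.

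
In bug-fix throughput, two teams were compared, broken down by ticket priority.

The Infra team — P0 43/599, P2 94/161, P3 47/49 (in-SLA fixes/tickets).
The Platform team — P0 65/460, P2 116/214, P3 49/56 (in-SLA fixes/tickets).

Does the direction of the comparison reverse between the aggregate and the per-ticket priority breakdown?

No

P0: the Infra team 43/599 = 7.2%, the Platform team 65/460 = 14.1% → the Platform team
P2: the Infra team 94/161 = 58.4%, the Platform team 116/214 = 54.2% → the Infra team
P3: the Infra team 47/49 = 95.9%, the Platform team 49/56 = 87.5% → the Infra team
Overall: the Infra team 184/809 = 22.7%, the Platform team 230/730 = 31.5% → the Platform team
Neither sweeps: the Infra team wins 2 of 3 groups, the Platform team wins 1. The Platform team wins overall but not every group — no Simpson reversal.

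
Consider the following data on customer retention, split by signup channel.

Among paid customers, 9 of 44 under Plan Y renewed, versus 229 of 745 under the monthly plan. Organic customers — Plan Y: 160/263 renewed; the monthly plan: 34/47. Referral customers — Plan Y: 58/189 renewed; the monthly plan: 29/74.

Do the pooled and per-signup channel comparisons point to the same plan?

No

Paid: Plan Y 9/44 = 20.5%, the monthly plan 229/745 = 30.7% → the monthly plan
Organic: Plan Y 160/263 = 60.8%, the monthly plan 34/47 = 72.3% → the monthly plan
Referral: Plan Y 58/189 = 30.7%, the monthly plan 29/74 = 39.2% → the monthly plan
Overall: Plan Y 227/496 = 45.8%, the monthly plan 292/866 = 33.7% → Plan Y
The monthly plan wins each signup group but Plan Y wins overall — the comparison reverses. The monthly plan's customers skew toward paid, which has a lower base rate.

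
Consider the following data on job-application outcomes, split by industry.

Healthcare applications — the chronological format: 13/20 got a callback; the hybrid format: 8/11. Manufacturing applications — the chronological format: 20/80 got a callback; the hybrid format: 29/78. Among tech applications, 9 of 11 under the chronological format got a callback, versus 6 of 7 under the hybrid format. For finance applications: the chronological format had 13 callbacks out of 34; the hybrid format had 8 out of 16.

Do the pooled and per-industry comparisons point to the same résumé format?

Healthcare: the chronological format 13/20 = 65.0%, the hybrid format 8/11 = 72.7% → the hybrid format
Manufacturing: the chronological format 20/80 = 25.0%, the hybrid format 29/78 = 37.2% → the hybrid format
Tech: the chronological format 9/11 = 81.8%, the hybrid format 6/7 = 85.7% → the hybrid format
Finance: the chronological format 13/34 = 38.2%, the hybrid format 8/16 = 50.0% → the hybrid format
Overall: the chronological format 55/145 = 37.9%, the hybrid format 51/112 = 45.5% → the hybrid format
The hybrid format wins overall and in every industry group — no reversal.

Yes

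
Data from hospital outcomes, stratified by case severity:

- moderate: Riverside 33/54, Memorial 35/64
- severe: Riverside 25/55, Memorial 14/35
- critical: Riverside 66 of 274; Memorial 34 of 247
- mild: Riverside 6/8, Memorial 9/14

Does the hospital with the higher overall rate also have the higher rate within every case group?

Moderate: Riverside 33/54 = 61.1%, Memorial 35/64 = 54.7% → Riverside
Severe: Riverside 25/55 = 45.5%, Memorial 14/35 = 40.0% → Riverside
Critical: Riverside 66/274 = 24.1%, Memorial 34/247 = 13.8% → Riverside
Mild: Riverside 6/8 = 75.0%, Memorial 9/14 = 64.3% → Riverside
Overall: Riverside 130/391 = 33.2%, Memorial 92/360 = 25.6% → Riverside
Riverside wins overall and in every case group — no reversal.

Yes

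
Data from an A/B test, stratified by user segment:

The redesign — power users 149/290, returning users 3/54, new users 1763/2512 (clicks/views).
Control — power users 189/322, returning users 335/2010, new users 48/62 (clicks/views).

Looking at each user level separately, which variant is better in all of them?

Power users: the redesign 149/290 = 51.4%, Control 189/322 = 58.7% → Control
Returning users: the redesign 3/54 = 5.6%, Control 335/2010 = 16.7% → Control
New users: the redesign 1763/2512 = 70.2%, Control 48/62 = 77.4% → Control
Control has the higher rate in all 3 groups.

Control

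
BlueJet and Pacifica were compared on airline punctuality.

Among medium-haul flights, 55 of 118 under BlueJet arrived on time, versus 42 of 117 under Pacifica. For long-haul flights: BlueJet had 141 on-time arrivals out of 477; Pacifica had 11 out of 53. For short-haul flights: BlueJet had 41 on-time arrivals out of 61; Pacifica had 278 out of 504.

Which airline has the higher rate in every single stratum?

BlueJet

Medium-haul: BlueJet 55/118 = 46.6%, Pacifica 42/117 = 35.9% → BlueJet
Long-haul: BlueJet 141/477 = 29.6%, Pacifica 11/53 = 20.8% → BlueJet
Short-haul: BlueJet 41/61 = 67.2%, Pacifica 278/504 = 55.2% → BlueJet
BlueJet has the higher rate in all 3 groups.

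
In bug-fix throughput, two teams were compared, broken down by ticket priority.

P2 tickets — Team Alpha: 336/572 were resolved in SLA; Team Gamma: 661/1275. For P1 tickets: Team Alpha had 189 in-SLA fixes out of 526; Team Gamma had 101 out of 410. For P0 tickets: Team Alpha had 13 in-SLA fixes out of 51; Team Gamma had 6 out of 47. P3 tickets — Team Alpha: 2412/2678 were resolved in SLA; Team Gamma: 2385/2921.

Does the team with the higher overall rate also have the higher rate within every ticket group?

P2: Team Alpha 336/572 = 58.7%, Team Gamma 661/1275 = 51.8% → Team Alpha
P1: Team Alpha 189/526 = 35.9%, Team Gamma 101/410 = 24.6% → Team Alpha
P0: Team Alpha 13/51 = 25.5%, Team Gamma 6/47 = 12.8% → Team Alpha
P3: Team Alpha 2412/2678 = 90.1%, Team Gamma 2385/2921 = 81.7% → Team Alpha
Overall: Team Alpha 2950/3827 = 77.1%, Team Gamma 3153/4653 = 67.8% → Team Alpha
Team Alpha wins overall and in every ticket group — no reversal.

Yes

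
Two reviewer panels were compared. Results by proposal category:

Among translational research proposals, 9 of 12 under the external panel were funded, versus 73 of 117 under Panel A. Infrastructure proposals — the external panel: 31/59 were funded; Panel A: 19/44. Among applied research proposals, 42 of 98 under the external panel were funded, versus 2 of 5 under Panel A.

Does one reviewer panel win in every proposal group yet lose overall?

Translational research: the external panel 9/12 = 75.0%, Panel A 73/117 = 62.4% → the external panel
Infrastructure: the external panel 31/59 = 52.5%, Panel A 19/44 = 43.2% → the external panel
Applied research: the external panel 42/98 = 42.9%, Panel A 2/5 = 40.0% → the external panel
Overall: the external panel 82/169 = 48.5%, Panel A 94/166 = 56.6% → Panel A
The external panel wins each proposal group but Panel A wins overall — the comparison reverses. The external panel's proposals skew toward applied research, which has a lower base rate.

Yes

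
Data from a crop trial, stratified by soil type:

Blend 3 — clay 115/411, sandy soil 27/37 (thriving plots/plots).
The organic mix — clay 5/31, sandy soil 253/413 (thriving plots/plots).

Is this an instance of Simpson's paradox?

Yes

Clay: Blend 3 115/411 = 28.0%, the organic mix 5/31 = 16.1% → Blend 3
Sandy soil: Blend 3 27/37 = 73.0%, the organic mix 253/413 = 61.3% → Blend 3
Overall: Blend 3 142/448 = 31.7%, the organic mix 258/444 = 58.1% → the organic mix
Blend 3 wins each soil group but the organic mix wins overall — the comparison reverses. Blend 3's plots skew toward clay, which has a lower base rate.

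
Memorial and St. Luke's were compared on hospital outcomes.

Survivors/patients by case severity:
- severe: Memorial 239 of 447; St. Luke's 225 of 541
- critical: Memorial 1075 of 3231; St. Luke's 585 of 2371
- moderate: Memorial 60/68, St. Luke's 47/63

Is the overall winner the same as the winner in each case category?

Severe: Memorial 239/447 = 53.5%, St. Luke's 225/541 = 41.6% → Memorial
Critical: Memorial 1075/3231 = 33.3%, St. Luke's 585/2371 = 24.7% → Memorial
Moderate: Memorial 60/68 = 88.2%, St. Luke's 47/63 = 74.6% → Memorial
Overall: Memorial 1374/3746 = 36.7%, St. Luke's 857/2975 = 28.8% → Memorial
Memorial wins overall and in every case group — no reversal.

Yes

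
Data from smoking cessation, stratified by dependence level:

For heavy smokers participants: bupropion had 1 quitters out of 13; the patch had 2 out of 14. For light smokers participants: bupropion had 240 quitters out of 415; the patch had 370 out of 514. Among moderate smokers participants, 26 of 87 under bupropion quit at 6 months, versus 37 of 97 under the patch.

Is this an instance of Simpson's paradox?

No

Heavy smokers: bupropion 1/13 = 7.7%, the patch 2/14 = 14.3% → the patch
Light smokers: bupropion 240/415 = 57.8%, the patch 370/514 = 72.0% → the patch
Moderate smokers: bupropion 26/87 = 29.9%, the patch 37/97 = 38.1% → the patch
Overall: bupropion 267/515 = 51.8%, the patch 409/625 = 65.4% → the patch
The patch wins overall and in every dependence group — no reversal.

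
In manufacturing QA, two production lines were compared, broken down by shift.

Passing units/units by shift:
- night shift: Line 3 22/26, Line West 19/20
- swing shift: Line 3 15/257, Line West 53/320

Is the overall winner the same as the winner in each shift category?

Night shift: Line 3 22/26 = 84.6%, Line West 19/20 = 95.0% → Line West
Swing shift: Line 3 15/257 = 5.8%, Line West 53/320 = 16.6% → Line West
Overall: Line 3 37/283 = 13.1%, Line West 72/340 = 21.2% → Line West
Line West wins overall and in every shift group — no reversal.

Yes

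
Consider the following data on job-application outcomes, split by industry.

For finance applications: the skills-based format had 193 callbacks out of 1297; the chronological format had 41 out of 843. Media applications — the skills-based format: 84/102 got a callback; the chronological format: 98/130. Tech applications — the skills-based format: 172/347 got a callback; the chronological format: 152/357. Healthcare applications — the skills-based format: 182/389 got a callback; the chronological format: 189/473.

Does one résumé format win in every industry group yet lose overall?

Finance: the skills-based format 193/1297 = 14.9%, the chronological format 41/843 = 4.9% → the skills-based format
Media: the skills-based format 84/102 = 82.4%, the chronological format 98/130 = 75.4% → the skills-based format
Tech: the skills-based format 172/347 = 49.6%, the chronological format 152/357 = 42.6% → the skills-based format
Healthcare: the skills-based format 182/389 = 46.8%, the chronological format 189/473 = 40.0% → the skills-based format
Overall: the skills-based format 631/2135 = 29.6%, the chronological format 480/1803 = 26.6% → the skills-based format
The skills-based format wins overall and in every industry group — no reversal.

No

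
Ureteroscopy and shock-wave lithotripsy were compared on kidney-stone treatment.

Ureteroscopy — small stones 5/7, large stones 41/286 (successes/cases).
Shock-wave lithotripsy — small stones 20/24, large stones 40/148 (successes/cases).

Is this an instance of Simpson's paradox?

No

Small stones: ureteroscopy 5/7 = 71.4%, shock-wave lithotripsy 20/24 = 83.3% → shock-wave lithotripsy
Large stones: ureteroscopy 41/286 = 14.3%, shock-wave lithotripsy 40/148 = 27.0% → shock-wave lithotripsy
Overall: ureteroscopy 46/293 = 15.7%, shock-wave lithotripsy 60/172 = 34.9% → shock-wave lithotripsy
Shock-wave lithotripsy wins overall and in every stone group — no reversal.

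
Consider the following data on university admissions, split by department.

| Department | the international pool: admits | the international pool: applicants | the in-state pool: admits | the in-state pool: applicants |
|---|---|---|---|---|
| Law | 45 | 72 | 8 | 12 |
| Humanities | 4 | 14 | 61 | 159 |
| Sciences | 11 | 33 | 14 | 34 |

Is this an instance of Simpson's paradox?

Law: the international pool 45/72 = 62.5%, the in-state pool 8/12 = 66.7% → the in-state pool
Humanities: the international pool 4/14 = 28.6%, the in-state pool 61/159 = 38.4% → the in-state pool
Sciences: the international pool 11/33 = 33.3%, the in-state pool 14/34 = 41.2% → the in-state pool
Overall: the international pool 60/119 = 50.4%, the in-state pool 83/205 = 40.5% → the international pool
The in-state pool wins each department group but the international pool wins overall — the comparison reverses. The in-state pool's applicants skew toward Humanities, which has a lower base rate.

Yes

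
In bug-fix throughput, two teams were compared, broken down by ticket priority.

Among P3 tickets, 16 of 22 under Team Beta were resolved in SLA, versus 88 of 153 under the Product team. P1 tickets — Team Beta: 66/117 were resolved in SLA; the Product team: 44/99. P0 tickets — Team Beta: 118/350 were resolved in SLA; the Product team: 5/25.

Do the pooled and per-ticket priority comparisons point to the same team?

No

P3: Team Beta 16/22 = 72.7%, the Product team 88/153 = 57.5% → Team Beta
P1: Team Beta 66/117 = 56.4%, the Product team 44/99 = 44.4% → Team Beta
P0: Team Beta 118/350 = 33.7%, the Product team 5/25 = 20.0% → Team Beta
Overall: Team Beta 200/489 = 40.9%, the Product team 137/277 = 49.5% → the Product team
Team Beta wins each ticket group but the Product team wins overall — the comparison reverses. Team Beta's tickets skew toward P0, which has a lower base rate.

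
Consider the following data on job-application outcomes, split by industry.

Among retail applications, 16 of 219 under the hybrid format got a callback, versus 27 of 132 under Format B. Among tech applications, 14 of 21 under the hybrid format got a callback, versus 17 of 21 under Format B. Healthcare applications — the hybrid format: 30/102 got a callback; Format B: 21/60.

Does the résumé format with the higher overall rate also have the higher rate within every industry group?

Retail: the hybrid format 16/219 = 7.3%, Format B 27/132 = 20.5% → Format B
Tech: the hybrid format 14/21 = 66.7%, Format B 17/21 = 81.0% → Format B
Healthcare: the hybrid format 30/102 = 29.4%, Format B 21/60 = 35.0% → Format B
Overall: the hybrid format 60/342 = 17.5%, Format B 65/213 = 30.5% → Format B
Format B wins overall and in every industry group — no reversal.

Yes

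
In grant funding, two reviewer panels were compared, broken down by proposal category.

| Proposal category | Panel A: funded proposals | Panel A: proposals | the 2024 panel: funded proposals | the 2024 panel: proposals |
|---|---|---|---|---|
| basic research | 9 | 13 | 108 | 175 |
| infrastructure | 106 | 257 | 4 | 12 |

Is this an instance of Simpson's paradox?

Basic research: Panel A 9/13 = 69.2%, the 2024 panel 108/175 = 61.7% → Panel A
Infrastructure: Panel A 106/257 = 41.2%, the 2024 panel 4/12 = 33.3% → Panel A
Overall: Panel A 115/270 = 42.6%, the 2024 panel 112/187 = 59.9% → the 2024 panel
Panel A wins each proposal group but the 2024 panel wins overall — the comparison reverses. Panel A's proposals skew toward infrastructure, which has a lower base rate.

Yes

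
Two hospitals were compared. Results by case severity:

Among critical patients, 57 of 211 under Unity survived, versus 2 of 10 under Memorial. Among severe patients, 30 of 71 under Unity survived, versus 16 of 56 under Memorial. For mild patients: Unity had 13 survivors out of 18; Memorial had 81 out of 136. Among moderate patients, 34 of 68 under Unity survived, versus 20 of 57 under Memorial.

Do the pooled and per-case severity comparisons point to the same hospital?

No

Critical: Unity 57/211 = 27.0%, Memorial 2/10 = 20.0% → Unity
Severe: Unity 30/71 = 42.3%, Memorial 16/56 = 28.6% → Unity
Mild: Unity 13/18 = 72.2%, Memorial 81/136 = 59.6% → Unity
Moderate: Unity 34/68 = 50.0%, Memorial 20/57 = 35.1% → Unity
Overall: Unity 134/368 = 36.4%, Memorial 119/259 = 45.9% → Memorial
Unity wins each case group but Memorial wins overall — the comparison reverses. Unity's patients skew toward critical, which has a lower base rate.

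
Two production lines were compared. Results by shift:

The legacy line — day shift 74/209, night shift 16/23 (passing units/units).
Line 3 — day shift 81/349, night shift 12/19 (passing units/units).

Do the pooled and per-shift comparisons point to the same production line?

Day shift: the legacy line 74/209 = 35.4%, Line 3 81/349 = 23.2% → the legacy line
Night shift: the legacy line 16/23 = 69.6%, Line 3 12/19 = 63.2% → the legacy line
Overall: the legacy line 90/232 = 38.8%, Line 3 93/368 = 25.3% → the legacy line
The legacy line wins overall and in every shift group — no reversal.

Yes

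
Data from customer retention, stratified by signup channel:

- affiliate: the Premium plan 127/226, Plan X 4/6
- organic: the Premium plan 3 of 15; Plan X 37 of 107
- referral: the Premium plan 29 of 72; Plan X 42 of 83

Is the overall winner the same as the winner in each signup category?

No

Affiliate: the Premium plan 127/226 = 56.2%, Plan X 4/6 = 66.7% → Plan X
Organic: the Premium plan 3/15 = 20.0%, Plan X 37/107 = 34.6% → Plan X
Referral: the Premium plan 29/72 = 40.3%, Plan X 42/83 = 50.6% → Plan X
Overall: the Premium plan 159/313 = 50.8%, Plan X 83/196 = 42.3% → the Premium plan
Plan X wins each signup group but the Premium plan wins overall — the comparison reverses. Plan X's customers skew toward organic, which has a lower base rate.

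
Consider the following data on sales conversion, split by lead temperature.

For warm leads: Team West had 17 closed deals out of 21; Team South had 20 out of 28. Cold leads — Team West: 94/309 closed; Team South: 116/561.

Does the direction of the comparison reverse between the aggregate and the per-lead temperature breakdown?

Warm: Team West 17/21 = 81.0%, Team South 20/28 = 71.4% → Team West
Cold: Team West 94/309 = 30.4%, Team South 116/561 = 20.7% → Team West
Overall: Team West 111/330 = 33.6%, Team South 136/589 = 23.1% → Team West
Team West wins overall and in every lead group — no reversal.

No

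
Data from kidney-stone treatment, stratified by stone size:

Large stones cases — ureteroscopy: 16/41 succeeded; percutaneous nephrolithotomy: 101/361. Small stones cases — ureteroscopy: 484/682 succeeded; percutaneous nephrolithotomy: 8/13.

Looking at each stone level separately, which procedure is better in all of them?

Large stones: ureteroscopy 16/41 = 39.0%, percutaneous nephrolithotomy 101/361 = 28.0% → ureteroscopy
Small stones: ureteroscopy 484/682 = 71.0%, percutaneous nephrolithotomy 8/13 = 61.5% → ureteroscopy
Ureteroscopy has the higher rate in both groups.

ureteroscopy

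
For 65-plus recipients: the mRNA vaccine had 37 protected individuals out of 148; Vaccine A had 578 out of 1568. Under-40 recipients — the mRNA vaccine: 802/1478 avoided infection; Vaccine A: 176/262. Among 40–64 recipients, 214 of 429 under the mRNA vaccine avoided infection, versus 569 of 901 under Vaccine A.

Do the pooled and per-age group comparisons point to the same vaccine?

65-plus: the mRNA vaccine 37/148 = 25.0%, Vaccine A 578/1568 = 36.9% → Vaccine A
Under-40: the mRNA vaccine 802/1478 = 54.3%, Vaccine A 176/262 = 67.2% → Vaccine A
40–64: the mRNA vaccine 214/429 = 49.9%, Vaccine A 569/901 = 63.2% → Vaccine A
Overall: the mRNA vaccine 1053/2055 = 51.2%, Vaccine A 1323/2731 = 48.4% → the mRNA vaccine
Vaccine A wins each age group but the mRNA vaccine wins overall — the comparison reverses. Vaccine A's recipients skew toward 65-plus, which has a lower base rate.

No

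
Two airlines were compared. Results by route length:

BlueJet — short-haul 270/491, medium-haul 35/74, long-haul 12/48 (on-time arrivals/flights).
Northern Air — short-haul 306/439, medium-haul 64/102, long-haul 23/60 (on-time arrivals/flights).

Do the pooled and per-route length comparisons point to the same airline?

Short-haul: BlueJet 270/491 = 55.0%, Northern Air 306/439 = 69.7% → Northern Air
Medium-haul: BlueJet 35/74 = 47.3%, Northern Air 64/102 = 62.7% → Northern Air
Long-haul: BlueJet 12/48 = 25.0%, Northern Air 23/60 = 38.3% → Northern Air
Overall: BlueJet 317/613 = 51.7%, Northern Air 393/601 = 65.4% → Northern Air
Northern Air wins overall and in every route group — no reversal.

Yes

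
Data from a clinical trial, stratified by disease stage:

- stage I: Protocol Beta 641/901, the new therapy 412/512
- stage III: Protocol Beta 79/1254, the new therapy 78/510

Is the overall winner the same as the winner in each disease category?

Stage I: Protocol Beta 641/901 = 71.1%, the new therapy 412/512 = 80.5% → the new therapy
Stage III: Protocol Beta 79/1254 = 6.3%, the new therapy 78/510 = 15.3% → the new therapy
Overall: Protocol Beta 720/2155 = 33.4%, the new therapy 490/1022 = 47.9% → the new therapy
The new therapy wins overall and in every disease group — no reversal.

Yes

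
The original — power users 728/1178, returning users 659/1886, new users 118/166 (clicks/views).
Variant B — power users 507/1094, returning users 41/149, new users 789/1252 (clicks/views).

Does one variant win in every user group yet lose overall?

Power users: the original 728/1178 = 61.8%, Variant B 507/1094 = 46.3% → the original
Returning users: the original 659/1886 = 34.9%, Variant B 41/149 = 27.5% → the original
New users: the original 118/166 = 71.1%, Variant B 789/1252 = 63.0% → the original
Overall: the original 1505/3230 = 46.6%, Variant B 1337/2495 = 53.6% → Variant B
The original wins each user group but Variant B wins overall — the comparison reverses. The original's views skew toward returning users, which has a lower base rate.

Yes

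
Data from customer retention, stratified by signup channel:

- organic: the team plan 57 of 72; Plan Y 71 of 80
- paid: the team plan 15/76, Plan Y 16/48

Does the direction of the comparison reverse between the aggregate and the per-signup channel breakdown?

Organic: the team plan 57/72 = 79.2%, Plan Y 71/80 = 88.8% → Plan Y
Paid: the team plan 15/76 = 19.7%, Plan Y 16/48 = 33.3% → Plan Y
Overall: the team plan 72/148 = 48.6%, Plan Y 87/128 = 68.0% → Plan Y
Plan Y wins overall and in every signup group — no reversal.

No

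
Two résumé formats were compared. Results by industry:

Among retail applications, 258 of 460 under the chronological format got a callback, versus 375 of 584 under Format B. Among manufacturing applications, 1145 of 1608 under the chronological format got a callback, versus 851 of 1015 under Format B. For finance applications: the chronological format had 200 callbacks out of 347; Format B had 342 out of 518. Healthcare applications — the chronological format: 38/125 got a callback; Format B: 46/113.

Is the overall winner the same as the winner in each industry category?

Yes

Retail: the chronological format 258/460 = 56.1%, Format B 375/584 = 64.2% → Format B
Manufacturing: the chronological format 1145/1608 = 71.2%, Format B 851/1015 = 83.8% → Format B
Finance: the chronological format 200/347 = 57.6%, Format B 342/518 = 66.0% → Format B
Healthcare: the chronological format 38/125 = 30.4%, Format B 46/113 = 40.7% → Format B
Overall: the chronological format 1641/2540 = 64.6%, Format B 1614/2230 = 72.4% → Format B
Format B wins overall and in every industry group — no reversal.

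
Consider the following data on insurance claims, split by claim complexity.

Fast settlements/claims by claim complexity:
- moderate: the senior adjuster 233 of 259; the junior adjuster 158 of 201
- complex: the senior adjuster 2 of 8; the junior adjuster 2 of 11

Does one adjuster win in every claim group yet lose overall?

No

Moderate: the senior adjuster 233/259 = 90.0%, the junior adjuster 158/201 = 78.6% → the senior adjuster
Complex: the senior adjuster 2/8 = 25.0%, the junior adjuster 2/11 = 18.2% → the senior adjuster
Overall: the senior adjuster 235/267 = 88.0%, the junior adjuster 160/212 = 75.5% → the senior adjuster
The senior adjuster wins overall and in every claim group — no reversal.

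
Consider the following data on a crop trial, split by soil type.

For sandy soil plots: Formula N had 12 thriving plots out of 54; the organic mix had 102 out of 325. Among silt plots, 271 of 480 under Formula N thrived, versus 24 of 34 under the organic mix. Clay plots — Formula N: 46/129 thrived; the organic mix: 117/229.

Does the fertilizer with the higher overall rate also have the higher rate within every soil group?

No

Sandy soil: Formula N 12/54 = 22.2%, the organic mix 102/325 = 31.4% → the organic mix
Silt: Formula N 271/480 = 56.5%, the organic mix 24/34 = 70.6% → the organic mix
Clay: Formula N 46/129 = 35.7%, the organic mix 117/229 = 51.1% → the organic mix
Overall: Formula N 329/663 = 49.6%, the organic mix 243/588 = 41.3% → Formula N
The organic mix wins each soil group but Formula N wins overall — the comparison reverses. The organic mix's plots skew toward sandy soil, which has a lower base rate.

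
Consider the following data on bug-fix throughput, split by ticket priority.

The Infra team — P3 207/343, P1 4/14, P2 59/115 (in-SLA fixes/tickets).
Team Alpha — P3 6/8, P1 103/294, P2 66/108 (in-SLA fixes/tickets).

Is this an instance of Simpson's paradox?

P3: the Infra team 207/343 = 60.3%, Team Alpha 6/8 = 75.0% → Team Alpha
P1: the Infra team 4/14 = 28.6%, Team Alpha 103/294 = 35.0% → Team Alpha
P2: the Infra team 59/115 = 51.3%, Team Alpha 66/108 = 61.1% → Team Alpha
Overall: the Infra team 270/472 = 57.2%, Team Alpha 175/410 = 42.7% → the Infra team
Team Alpha wins each ticket group but the Infra team wins overall — the comparison reverses. Team Alpha's tickets skew toward P1, which has a lower base rate.

Yes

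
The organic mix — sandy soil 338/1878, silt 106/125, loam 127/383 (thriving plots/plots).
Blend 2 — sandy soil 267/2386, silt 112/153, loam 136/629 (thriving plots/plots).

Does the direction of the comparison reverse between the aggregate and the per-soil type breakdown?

No

Sandy soil: the organic mix 338/1878 = 18.0%, Blend 2 267/2386 = 11.2% → the organic mix
Silt: the organic mix 106/125 = 84.8%, Blend 2 112/153 = 73.2% → the organic mix
Loam: the organic mix 127/383 = 33.2%, Blend 2 136/629 = 21.6% → the organic mix
Overall: the organic mix 571/2386 = 23.9%, Blend 2 515/3168 = 16.3% → the organic mix
The organic mix wins overall and in every soil group — no reversal.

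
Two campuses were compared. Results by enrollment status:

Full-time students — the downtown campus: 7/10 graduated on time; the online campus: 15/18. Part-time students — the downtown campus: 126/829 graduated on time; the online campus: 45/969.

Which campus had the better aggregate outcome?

Full-time: the downtown campus 7/10 = 70.0%, the online campus 15/18 = 83.3% → the online campus
Part-time: the downtown campus 126/829 = 15.2%, the online campus 45/969 = 4.6% → the downtown campus
Overall: the downtown campus 133/839 = 15.9%, the online campus 60/987 = 6.1% → the downtown campus
(Neither sweeps every enrollment group, but the downtown campus has the higher pooled rate.)

the downtown campus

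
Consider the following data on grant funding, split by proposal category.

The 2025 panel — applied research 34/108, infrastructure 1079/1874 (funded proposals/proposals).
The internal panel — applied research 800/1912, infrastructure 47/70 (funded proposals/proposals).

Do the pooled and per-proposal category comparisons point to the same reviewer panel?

Applied research: the 2025 panel 34/108 = 31.5%, the internal panel 800/1912 = 41.8% → the internal panel
Infrastructure: the 2025 panel 1079/1874 = 57.6%, the internal panel 47/70 = 67.1% → the internal panel
Overall: the 2025 panel 1113/1982 = 56.2%, the internal panel 847/1982 = 42.7% → the 2025 panel
The internal panel wins each proposal group but the 2025 panel wins overall — the comparison reverses. The internal panel's proposals skew toward applied research, which has a lower base rate.

No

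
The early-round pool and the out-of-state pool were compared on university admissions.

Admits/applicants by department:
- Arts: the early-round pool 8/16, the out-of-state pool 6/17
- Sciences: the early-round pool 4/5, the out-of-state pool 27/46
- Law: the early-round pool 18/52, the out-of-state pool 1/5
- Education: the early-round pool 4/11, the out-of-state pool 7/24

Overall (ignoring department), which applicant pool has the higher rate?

the out-of-state pool

Arts: the early-round pool 8/16 = 50.0%, the out-of-state pool 6/17 = 35.3% → the early-round pool
Sciences: the early-round pool 4/5 = 80.0%, the out-of-state pool 27/46 = 58.7% → the early-round pool
Law: the early-round pool 18/52 = 34.6%, the out-of-state pool 1/5 = 20.0% → the early-round pool
Education: the early-round pool 4/11 = 36.4%, the out-of-state pool 7/24 = 29.2% → the early-round pool
Overall: the early-round pool 34/84 = 40.5%, the out-of-state pool 41/92 = 44.6% → the out-of-state pool
(The early-round pool wins every department group but the out-of-state pool wins overall — the early-round pool's applicants skew toward the low-rate Law group.)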